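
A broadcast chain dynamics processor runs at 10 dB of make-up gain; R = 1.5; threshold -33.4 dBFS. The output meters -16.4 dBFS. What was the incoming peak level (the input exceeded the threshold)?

-22.9 dBFS

Remove make-up: -16.4 − 10 = -26.4 dBFS.
The compressed level sits -26.4 − (-33.4) = 7 dB over threshold.
Undo the ratio: input overshoot = 7 × 1.5 = 10.5 dB, giving input = -22.9 dBFS.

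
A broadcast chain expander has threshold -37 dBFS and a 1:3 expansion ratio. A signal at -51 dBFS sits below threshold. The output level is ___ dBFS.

The input is 14 dB below the -37 dBFS threshold.
A 1:3 expander multiplies undershoot by 3: 14 × 3 = 42 dB below threshold.
Output = -37 − 42 = -79 dBFS.

-79 dBFS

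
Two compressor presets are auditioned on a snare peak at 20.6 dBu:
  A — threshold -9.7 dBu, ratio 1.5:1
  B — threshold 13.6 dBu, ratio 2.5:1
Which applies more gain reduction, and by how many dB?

A: GR = 30.3 − 30.3/1.5 = 10.1 dB.
B: GR = 7 − 7/2.5 = 4.2 dB.
A reduces 5.9 dB more.

A, by 5.9 dB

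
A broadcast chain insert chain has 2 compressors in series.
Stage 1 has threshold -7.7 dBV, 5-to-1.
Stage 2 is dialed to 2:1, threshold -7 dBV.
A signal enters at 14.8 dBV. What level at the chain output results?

Stage 1: 22.5 dB above -7.7 dBV, reduced 5:1 to 4.5 dB above → -3.2 dBV.
Stage 2: 3.8 dB above -7 dBV, reduced 2:1 to 1.9 dB above → -5.1 dBV.

-5.1 dBV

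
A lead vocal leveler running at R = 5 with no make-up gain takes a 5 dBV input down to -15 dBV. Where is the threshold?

Let T be the threshold. Output overshoot = (input overshoot)/R, so -15 − T = (5 − T)/5.
5·(-15 − T) = 5 − T → 4·T = -75 − 5 = -80.
T = -80/4 = -20 dBV.

-20 dBV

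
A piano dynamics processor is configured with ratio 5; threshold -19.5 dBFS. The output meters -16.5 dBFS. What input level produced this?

That's 3 dB above the -19.5 dBFS threshold.
Before 5:1 compression the overshoot was 3 × 5 = 15 dB, so input = -19.5 + 15 = -4.5 dBFS.

-4.5 dBFS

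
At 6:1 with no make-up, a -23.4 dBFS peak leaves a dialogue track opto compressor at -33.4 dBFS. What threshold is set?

Let T be the threshold. Output overshoot = (input overshoot)/R, so -33.4 − T = (-23.4 − T)/6.
6·(-33.4 − T) = -23.4 − T → 5·T = -200.4 − (-23.4) = -177.
T = -177/5 = -35.4 dBFS.

-35.4 dBFS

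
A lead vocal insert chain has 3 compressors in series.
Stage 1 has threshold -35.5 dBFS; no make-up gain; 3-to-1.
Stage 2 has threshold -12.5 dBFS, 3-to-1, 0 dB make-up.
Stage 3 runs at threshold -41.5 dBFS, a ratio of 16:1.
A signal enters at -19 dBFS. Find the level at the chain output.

Stage 1: -19 dBFS is 16.5 dB over -35.5 dBFS; at 3:1 that becomes 5.5 dB over, giving -30 dBFS.
Stage 2: -30 dBFS is at or below the -12.5 dBFS threshold — no compression; output -30 dBFS.
Stage 3: 11.5 dB above -41.5 dBFS, reduced 16:1 to 0.71875 dB above → -40.78125 dBFS.

-40.78125 dBFS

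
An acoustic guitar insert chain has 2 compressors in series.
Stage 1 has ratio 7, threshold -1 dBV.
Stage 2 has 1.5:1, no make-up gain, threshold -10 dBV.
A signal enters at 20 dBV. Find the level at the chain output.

Stage 1: 20 dBV is 21 dB over -1 dBV; at 7:1 that becomes 3 dB over, giving 2 dBV.
Stage 2: 12 dB above -10 dBV, reduced 1.5:1 to 8 dB above → -2 dBV.

-2 dBV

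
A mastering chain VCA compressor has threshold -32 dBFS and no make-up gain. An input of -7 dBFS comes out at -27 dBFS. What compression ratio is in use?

Input overshoot = -7 − (-32) = 25 dB; output overshoot = -27 − (-32) = 5 dB.
Ratio = 25 / 5 = 5.

5:1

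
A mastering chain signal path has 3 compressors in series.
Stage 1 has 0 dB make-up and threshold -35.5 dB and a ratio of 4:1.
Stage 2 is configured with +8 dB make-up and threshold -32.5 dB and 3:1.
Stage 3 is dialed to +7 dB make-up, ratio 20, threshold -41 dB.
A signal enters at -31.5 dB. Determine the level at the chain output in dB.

Stage 1: -31.5 dB is 4 dB over -35.5 dB; at 4:1 that becomes 1 dB over, giving -34.5 dB.
Stage 2: below threshold (-34.5 ≤ -32.5); passes unchanged; make-up brings it to -26.5 dB.
Stage 3: -26.5 dB is 14.5 dB over -41 dB; at 20:1 that becomes 0.725 dB over, giving -40.275 dB; +7 dB make-up → -33.275 dB.

-33.275 dB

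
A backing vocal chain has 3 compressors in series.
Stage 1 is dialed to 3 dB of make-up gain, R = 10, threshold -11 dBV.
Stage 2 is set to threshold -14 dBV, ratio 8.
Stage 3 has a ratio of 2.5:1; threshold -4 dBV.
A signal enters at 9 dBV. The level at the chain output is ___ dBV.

-13 dBV

Stage 1: overshoot 20 dB → 20/10 = 2 dB → -9 dBV; +3 dB make-up → -6 dBV.
Stage 2: overshoot 8 dB → 8/8 = 1 dB → -13 dBV.
Stage 3: below threshold (-13 ≤ -4); passes unchanged; output -13 dBV.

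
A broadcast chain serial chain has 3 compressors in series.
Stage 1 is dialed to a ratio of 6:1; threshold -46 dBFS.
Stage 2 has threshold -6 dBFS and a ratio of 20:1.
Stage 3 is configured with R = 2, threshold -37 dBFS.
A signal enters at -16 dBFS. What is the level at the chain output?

-41 dBFS

Stage 1: overshoot 30 dB → 30/6 = 5 dB → -41 dBFS.
Stage 2: -41 dBFS ≤ -6 dBFS, so stage 2 doesn't engage; output -41 dBFS.
Stage 3: below threshold (-41 ≤ -37); passes unchanged; output -41 dBFS.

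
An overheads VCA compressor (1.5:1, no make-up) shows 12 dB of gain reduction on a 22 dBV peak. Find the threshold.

-14 dBV

Gain reduction = 22 − 10 = 12 dB; output overshoot = GR / (R − 1) = 12 / 0.5 = 24 dB.
Threshold = output − output overshoot = 10 − 24 = -14 dBV.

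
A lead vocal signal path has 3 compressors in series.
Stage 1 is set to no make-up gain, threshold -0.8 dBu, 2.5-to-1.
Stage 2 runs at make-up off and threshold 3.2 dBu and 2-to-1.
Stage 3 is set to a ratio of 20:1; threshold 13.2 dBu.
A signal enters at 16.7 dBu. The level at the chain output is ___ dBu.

4.7 dBu

Stage 1: 16.7 dBu is 17.5 dB over -0.8 dBu; at 2.5:1 that becomes 7 dB over, giving 6.2 dBu.
Stage 2: overshoot 3 dB → 3/2 = 1.5 dB → 4.7 dBu.
Stage 3: 4.7 dBu ≤ 13.2 dBu, so stage 3 doesn't engage; output 4.7 dBu.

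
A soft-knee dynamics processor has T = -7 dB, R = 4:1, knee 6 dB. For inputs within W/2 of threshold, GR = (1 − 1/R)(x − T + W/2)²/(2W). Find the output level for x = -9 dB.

x − T + W/2 = -9 − (-7) + 3 = 1.
GR = (1 − 1/4) × 1² / 12 = 0.75 × 1 / 12 = 0.0625 dB.
Output = -9 − 0.0625 = -9.0625 dB.

-9.0625 dB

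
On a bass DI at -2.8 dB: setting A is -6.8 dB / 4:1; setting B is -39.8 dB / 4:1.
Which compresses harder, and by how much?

A: 4 dB over, compressed to 1 dB over, so 3 dB of GR.
B: 37 dB over, compressed to 9.25 dB over, so 27.75 dB of GR.
B applies 24.75 dB more gain reduction.

B, by 24.75 dB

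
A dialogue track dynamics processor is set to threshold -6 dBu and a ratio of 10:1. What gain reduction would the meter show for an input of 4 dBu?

4 dBu exceeds the threshold by 10 dB.
At 10:1, output sits 10/10 = 1 dB above threshold.
Gain reduction = 10 − 1 = 9 dB.

9 dB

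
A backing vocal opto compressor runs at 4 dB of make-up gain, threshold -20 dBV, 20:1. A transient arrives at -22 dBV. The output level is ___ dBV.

-22 dBV is 2 dB below the -20 dBV threshold, so no gain reduction is applied.
Make-up gain adds 4 dB: -22 + 4 = -18 dBV.

-18 dBV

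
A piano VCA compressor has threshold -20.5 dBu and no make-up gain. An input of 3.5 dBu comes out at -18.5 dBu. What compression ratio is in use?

Input overshoot = 3.5 − (-20.5) = 24 dB; output overshoot = -18.5 − (-20.5) = 2 dB.
Ratio = 24 / 2 = 12.

12:1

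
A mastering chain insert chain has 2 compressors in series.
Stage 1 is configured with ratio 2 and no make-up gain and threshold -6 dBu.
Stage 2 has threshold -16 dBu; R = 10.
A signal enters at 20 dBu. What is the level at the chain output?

Stage 1: overshoot 26 dB → 26/2 = 13 dB → 7 dBu.
Stage 2: 7 dBu is 23 dB over -16 dBu; at 10:1 that becomes 2.3 dB over, giving -13.7 dBu.

-13.7 dBu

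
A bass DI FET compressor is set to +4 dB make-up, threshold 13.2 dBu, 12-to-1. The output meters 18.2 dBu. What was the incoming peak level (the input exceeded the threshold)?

Remove make-up: 18.2 − 4 = 14.2 dBu.
Post-compression overshoot = 14.2 − 13.2 = 1 dB.
Before 12:1 compression the overshoot was 1 × 12 = 12 dB, so input = 13.2 + 12 = 25.2 dBu.

25.2 dBu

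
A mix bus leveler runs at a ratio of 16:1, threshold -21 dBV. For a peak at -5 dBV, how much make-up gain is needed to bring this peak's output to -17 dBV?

3 dB

Overshoot 16 dB → 16/16 = 1 dB after compression, so the compressed level is -21 + 1 = -20 dBV.
Make-up = target − compressed = -17 − (-20) = 3 dB.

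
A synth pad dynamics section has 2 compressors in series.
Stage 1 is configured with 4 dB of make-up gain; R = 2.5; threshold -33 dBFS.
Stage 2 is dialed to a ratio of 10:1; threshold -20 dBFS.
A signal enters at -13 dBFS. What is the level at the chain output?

-21 dBFS

Stage 1: 20 dB above -33 dBFS, reduced 2.5:1 to 8 dB above → -25 dBFS; +4 dB make-up → -21 dBFS.
Stage 2: below threshold (-21 ≤ -20); passes unchanged; output -21 dBFS.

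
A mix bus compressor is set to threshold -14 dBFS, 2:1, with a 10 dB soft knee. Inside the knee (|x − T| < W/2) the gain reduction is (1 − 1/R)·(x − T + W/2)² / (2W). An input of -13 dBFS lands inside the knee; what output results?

-13.9 dBFS

x − T + W/2 = -13 − (-14) + 5 = 6.
GR = (1 − 1/2) × 6² / 20 = 0.5 × 36 / 20 = 0.9 dB.
Output = -13 − 0.9 = -13.9 dBFS.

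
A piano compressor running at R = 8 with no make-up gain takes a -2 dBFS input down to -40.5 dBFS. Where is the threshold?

-46 dBFS

Gain reduction = -2 − (-40.5) = 38.5 dB; output overshoot = GR / (R − 1) = 38.5 / 7 = 5.5 dB.
Threshold = output − output overshoot = -40.5 − 5.5 = -46 dBFS.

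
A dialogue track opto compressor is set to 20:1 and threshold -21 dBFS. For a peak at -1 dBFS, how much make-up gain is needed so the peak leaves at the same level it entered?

Without make-up, output = threshold + overshoot/20 = -21 + 1 = -20 dBFS.
Gap to target: 19 dB.

19 dB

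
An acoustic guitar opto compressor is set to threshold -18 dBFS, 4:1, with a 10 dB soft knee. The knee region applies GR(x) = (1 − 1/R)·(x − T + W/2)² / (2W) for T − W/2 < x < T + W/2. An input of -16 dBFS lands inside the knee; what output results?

-17.8375 dBFS

x − T + W/2 = -16 − (-18) + 5 = 7.
GR = (1 − 1/4) × 7² / 20 = 0.75 × 49 / 20 = 1.8375 dB.
Output = -16 − 1.8375 = -17.8375 dBFS.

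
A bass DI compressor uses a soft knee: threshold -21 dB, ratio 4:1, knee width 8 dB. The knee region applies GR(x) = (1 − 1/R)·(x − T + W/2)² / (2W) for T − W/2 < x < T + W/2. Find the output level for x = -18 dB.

-20.296875 dB

x − T + W/2 = -18 − (-21) + 4 = 7.
GR = (1 − 1/4) × 7² / 16 = 0.75 × 49 / 16 = 2.296875 dB.
Output = -18 − 2.296875 = -20.296875 dB.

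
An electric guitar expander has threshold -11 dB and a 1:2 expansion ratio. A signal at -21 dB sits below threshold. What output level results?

Below threshold, a 1:2 expander applies gain = (2−1)×(T − x) of attenuation.
(2−1) × 10 = 10 dB, so output = -21 − 10 = -31 dB.

-31 dB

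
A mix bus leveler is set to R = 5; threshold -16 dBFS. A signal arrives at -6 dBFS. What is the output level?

Overshoot: -6 − (-16) = 10 dB.
5:1 compression reduces that to 10/5 = 2 dB over.
That puts the output at -14 dBFS.

-14 dBFS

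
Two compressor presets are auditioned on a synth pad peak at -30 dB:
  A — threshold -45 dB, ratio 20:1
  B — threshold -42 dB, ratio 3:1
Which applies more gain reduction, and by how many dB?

A: overshoot 15 dB → output overshoot 0.75 dB → GR 14.25 dB.
B: overshoot 12 dB → output overshoot 4 dB → GR 8 dB.
A reduces 6.25 dB more.

A, by 6.25 dB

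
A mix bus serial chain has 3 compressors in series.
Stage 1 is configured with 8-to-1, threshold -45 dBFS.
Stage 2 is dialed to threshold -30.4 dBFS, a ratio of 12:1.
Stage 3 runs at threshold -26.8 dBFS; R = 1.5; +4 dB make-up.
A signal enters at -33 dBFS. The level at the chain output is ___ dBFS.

Stage 1: -33 dBFS is 12 dB over -45 dBFS; at 8:1 that becomes 1.5 dB over, giving -43.5 dBFS.
Stage 2: -43.5 dBFS ≤ -30.4 dBFS, so stage 2 doesn't engage; output -43.5 dBFS.
Stage 3: below threshold (-43.5 ≤ -26.8); passes unchanged; make-up brings it to -39.5 dBFS.

-39.5 dBFS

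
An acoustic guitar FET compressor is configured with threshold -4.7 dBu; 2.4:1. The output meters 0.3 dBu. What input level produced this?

That's 5 dB above the -4.7 dBu threshold.
Undo the ratio: input overshoot = 5 × 2.4 = 12 dB, giving input = 7.3 dBu.

7.3 dBu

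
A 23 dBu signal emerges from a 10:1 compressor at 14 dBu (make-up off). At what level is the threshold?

Input is 10 dB above T (since output overshoot × R = input overshoot: (14 − T)·10 = 23 − T gives T = 13 dBu).
Check: 13 + (23 − 13)/10 = 13 + 1 = 14 dBu. ✓

13 dBu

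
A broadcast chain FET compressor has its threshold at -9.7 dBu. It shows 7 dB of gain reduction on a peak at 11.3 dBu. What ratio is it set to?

1.5:1

Input overshoot = 11.3 − (-9.7) = 21 dB.
Output overshoot = 21 − 7 = 14 dB.
Ratio = input overshoot / output overshoot = 21 / 14 = 1.5.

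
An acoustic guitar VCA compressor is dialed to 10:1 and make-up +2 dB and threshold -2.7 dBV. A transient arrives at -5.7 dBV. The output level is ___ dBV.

-5.7 dBV is 3 dB below the -2.7 dBV threshold, so no gain reduction is applied.
Make-up gain adds 2 dB: -5.7 + 2 = -3.7 dBV.

-3.7 dBV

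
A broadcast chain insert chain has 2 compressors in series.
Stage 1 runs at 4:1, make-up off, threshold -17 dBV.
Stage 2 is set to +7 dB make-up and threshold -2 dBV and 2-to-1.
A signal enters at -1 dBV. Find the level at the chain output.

-6 dBV

Stage 1: overshoot 16 dB → 16/4 = 4 dB → -13 dBV.
Stage 2: below threshold (-13 ≤ -2); passes unchanged; make-up brings it to -6 dBV.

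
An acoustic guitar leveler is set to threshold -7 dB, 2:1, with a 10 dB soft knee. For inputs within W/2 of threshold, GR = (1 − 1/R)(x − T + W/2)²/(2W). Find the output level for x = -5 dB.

x − T + W/2 = -5 − (-7) + 5 = 7.
GR = (1 − 1/2) × 7² / 20 = 0.5 × 49 / 20 = 1.225 dB.
Output = -5 − 1.225 = -6.225 dB.

-6.225 dB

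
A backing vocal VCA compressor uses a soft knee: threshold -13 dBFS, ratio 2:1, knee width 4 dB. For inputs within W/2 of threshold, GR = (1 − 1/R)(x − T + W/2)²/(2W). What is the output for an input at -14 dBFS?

x − T + W/2 = -14 − (-13) + 2 = 1.
GR = (1 − 1/2) × 1² / 8 = 0.5 × 1 / 8 = 0.0625 dB.
Output = -14 − 0.0625 = -14.0625 dBFS.

-14.0625 dBFS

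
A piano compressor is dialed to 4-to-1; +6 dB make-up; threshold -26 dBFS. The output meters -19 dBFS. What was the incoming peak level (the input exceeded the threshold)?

Before make-up, the level was -19 − 6 = -25 dBFS.
Post-compression overshoot = -25 − (-26) = 1 dB.
Undo the ratio: input overshoot = 1 × 4 = 4 dB, giving input = -22 dBFS.

-22 dBFS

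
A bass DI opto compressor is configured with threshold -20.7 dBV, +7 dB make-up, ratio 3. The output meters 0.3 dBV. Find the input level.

21.3 dBV

Stripping the +7 dB make-up gives -6.7 dBV at the gain stage.
That's 14 dB above the -20.7 dBV threshold.
Input overshoot = R × output overshoot = 42 dB → input = -20.7 + 42 = 21.3 dBV.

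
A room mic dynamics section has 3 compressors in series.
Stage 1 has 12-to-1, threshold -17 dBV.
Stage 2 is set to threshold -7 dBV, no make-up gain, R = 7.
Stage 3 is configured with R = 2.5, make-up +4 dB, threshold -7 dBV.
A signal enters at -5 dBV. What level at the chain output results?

Stage 1: 12 dB above -17 dBV, reduced 12:1 to 1 dB above → -16 dBV.
Stage 2: -16 dBV ≤ -7 dBV, so stage 2 doesn't engage; output -16 dBV.
Stage 3: -16 dBV is at or below the -7 dBV threshold — no compression; make-up brings it to -12 dBV.

-12 dBV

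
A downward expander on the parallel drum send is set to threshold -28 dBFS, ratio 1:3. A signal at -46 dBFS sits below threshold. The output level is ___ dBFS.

-82 dBFS

Undershoot = (-28) − (-46) = 18 dB.
At 1:3, that expands to 54 dB under threshold.
Output = -28 − 54 = -82 dBFS.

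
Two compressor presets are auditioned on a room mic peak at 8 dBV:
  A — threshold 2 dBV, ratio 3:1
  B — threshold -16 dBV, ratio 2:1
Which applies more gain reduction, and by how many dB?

B, by 8 dB

A: overshoot 6 dB → output overshoot 2 dB → GR 4 dB.
B: overshoot 24 dB → output overshoot 12 dB → GR 12 dB.
B reduces 8 dB more.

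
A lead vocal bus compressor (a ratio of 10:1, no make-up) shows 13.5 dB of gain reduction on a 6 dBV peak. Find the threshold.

-9 dBV

Gain reduction = 6 − (-7.5) = 13.5 dB; output overshoot = GR / (R − 1) = 13.5 / 9 = 1.5 dB.
Threshold = output − output overshoot = -7.5 − 1.5 = -9 dBV.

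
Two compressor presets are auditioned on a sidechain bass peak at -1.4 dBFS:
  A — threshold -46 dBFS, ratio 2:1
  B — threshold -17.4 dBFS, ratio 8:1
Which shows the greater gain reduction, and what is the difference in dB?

A: overshoot 44.6 dB → output overshoot 22.3 dB → GR 22.3 dB.
B: overshoot 16 dB → output overshoot 2 dB → GR 14 dB.
A applies 8.3 dB more gain reduction.

A, by 8.3 dB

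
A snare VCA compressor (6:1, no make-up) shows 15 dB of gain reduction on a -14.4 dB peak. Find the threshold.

-32.4 dB

Input is 18 dB above T (since output overshoot × R = input overshoot: (-29.4 − T)·6 = -14.4 − T gives T = -32.4 dB).
Check: -32.4 + (-14.4 − (-32.4))/6 = -32.4 + 3 = -29.4 dB. ✓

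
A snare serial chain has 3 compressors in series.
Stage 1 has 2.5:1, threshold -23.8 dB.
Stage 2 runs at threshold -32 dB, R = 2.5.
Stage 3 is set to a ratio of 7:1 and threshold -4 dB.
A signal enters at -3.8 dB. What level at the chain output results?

Stage 1: overshoot 20 dB → 20/2.5 = 8 dB → -15.8 dB.
Stage 2: 16.2 dB above -32 dB, reduced 2.5:1 to 6.48 dB above → -25.52 dB.
Stage 3: below threshold (-25.52 ≤ -4); passes unchanged; output -25.52 dB.

-25.52 dB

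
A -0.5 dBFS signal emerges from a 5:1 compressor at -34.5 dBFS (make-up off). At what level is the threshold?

-43 dBFS

Input is 42.5 dB above T (since output overshoot × R = input overshoot: (-34.5 − T)·5 = -0.5 − T gives T = -43 dBFS).
Check: -43 + (-0.5 − (-43))/5 = -43 + 8.5 = -34.5 dBFS. ✓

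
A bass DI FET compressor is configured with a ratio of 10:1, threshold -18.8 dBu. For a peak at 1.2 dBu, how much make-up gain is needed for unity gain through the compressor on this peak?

18 dB

The peak compresses to -18.8 + 20/10 = -16.8 dBu.
To reach 1.2 dBu requires 1.2 − (-16.8) = 18 dB of make-up.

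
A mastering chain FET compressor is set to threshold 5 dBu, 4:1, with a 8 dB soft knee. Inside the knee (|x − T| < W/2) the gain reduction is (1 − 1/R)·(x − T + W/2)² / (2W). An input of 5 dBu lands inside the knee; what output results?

4.25 dBu

x − T + W/2 = 5 − 5 + 4 = 4.
GR = (1 − 1/4) × 4² / 16 = 0.75 × 16 / 16 = 0.75 dB.
Output = 5 − 0.75 = 4.25 dBu.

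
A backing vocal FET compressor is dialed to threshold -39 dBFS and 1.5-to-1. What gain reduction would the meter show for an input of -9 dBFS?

-9 dBFS exceeds the threshold by 30 dB.
A 1.5:1 ratio leaves 20 dB of that excess.
GR = overshoot in − overshoot out = 30 − 20 = 10 dB.

10 dB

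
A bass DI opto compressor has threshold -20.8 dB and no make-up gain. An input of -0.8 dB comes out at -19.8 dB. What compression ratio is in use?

20:1

Input overshoot = -0.8 − (-20.8) = 20 dB; output overshoot = -19.8 − (-20.8) = 1 dB.
Ratio = 20 / 1 = 20.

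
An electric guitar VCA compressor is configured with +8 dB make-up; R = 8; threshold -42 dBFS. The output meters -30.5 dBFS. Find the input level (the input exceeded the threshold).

Before make-up, the level was -30.5 − 8 = -38.5 dBFS.
Post-compression overshoot = -38.5 − (-42) = 3.5 dB.
Undo the ratio: input overshoot = 3.5 × 8 = 28 dB, giving input = -14 dBFS.

-14 dBFS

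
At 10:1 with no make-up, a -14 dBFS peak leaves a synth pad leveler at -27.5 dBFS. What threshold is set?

-29 dBFS

Let T be the threshold. Output overshoot = (input overshoot)/R, so -27.5 − T = (-14 − T)/10.
10·(-27.5 − T) = -14 − T → 9·T = -275 − (-14) = -261.
T = -261/9 = -29 dBFS.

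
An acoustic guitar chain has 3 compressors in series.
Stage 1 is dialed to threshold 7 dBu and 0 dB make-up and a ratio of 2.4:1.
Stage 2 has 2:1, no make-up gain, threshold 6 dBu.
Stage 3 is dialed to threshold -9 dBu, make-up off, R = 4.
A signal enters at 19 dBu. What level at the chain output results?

Stage 1: 12 dB above 7 dBu, reduced 2.4:1 to 5 dB above → 12 dBu.
Stage 2: 12 dBu is 6 dB over 6 dBu; at 2:1 that becomes 3 dB over, giving 9 dBu.
Stage 3: 9 dBu is 18 dB over -9 dBu; at 4:1 that becomes 4.5 dB over, giving -4.5 dBu.

-4.5 dBu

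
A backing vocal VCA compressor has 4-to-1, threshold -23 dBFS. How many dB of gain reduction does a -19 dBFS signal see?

Overshoot = -19 − (-23) = 4 dB.
At 4:1, output sits 4/4 = 1 dB above threshold.
GR = overshoot in − overshoot out = 4 − 1 = 3 dB.

3 dB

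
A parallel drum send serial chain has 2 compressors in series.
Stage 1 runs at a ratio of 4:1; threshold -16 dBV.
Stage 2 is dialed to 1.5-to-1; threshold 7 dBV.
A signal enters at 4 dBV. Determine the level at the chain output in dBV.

Stage 1: 20 dB above -16 dBV, reduced 4:1 to 5 dB above → -11 dBV.
Stage 2: below threshold (-11 ≤ 7); passes unchanged; output -11 dBV.

-11 dBV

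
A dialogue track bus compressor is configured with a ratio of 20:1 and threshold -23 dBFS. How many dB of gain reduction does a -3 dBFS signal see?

The signal is 20 dB above threshold.
After 20:1 compression the overshoot becomes 20/20 = 1 dB.
GR = overshoot in − overshoot out = 20 − 1 = 19 dB.

19 dB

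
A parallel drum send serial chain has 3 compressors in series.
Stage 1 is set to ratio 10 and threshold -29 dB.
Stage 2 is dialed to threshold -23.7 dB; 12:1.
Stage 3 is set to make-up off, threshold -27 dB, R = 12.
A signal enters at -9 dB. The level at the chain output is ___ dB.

Stage 1: -9 dB is 20 dB over -29 dB; at 10:1 that becomes 2 dB over, giving -27 dB.
Stage 2: below threshold (-27 ≤ -23.7); passes unchanged; output -27 dB.
Stage 3: -27 dB is at or below the -27 dB threshold — no compression; output -27 dB.

-27 dB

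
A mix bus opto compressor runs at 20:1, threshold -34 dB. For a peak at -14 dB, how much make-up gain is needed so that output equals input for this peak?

The peak compresses to -34 + 20/20 = -33 dB.
To reach -14 dB requires -14 − (-33) = 19 dB of make-up.

19 dB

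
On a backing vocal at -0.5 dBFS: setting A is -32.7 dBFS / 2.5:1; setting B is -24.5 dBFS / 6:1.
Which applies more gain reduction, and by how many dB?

B, by 0.68 dB

A: overshoot 32.2 dB → output overshoot 12.88 dB → GR 19.32 dB.
B: overshoot 24 dB → output overshoot 4 dB → GR 20 dB.
B reduces 0.68 dB more.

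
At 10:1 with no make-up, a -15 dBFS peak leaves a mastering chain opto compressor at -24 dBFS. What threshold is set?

Gain reduction = -15 − (-24) = 9 dB; output overshoot = GR / (R − 1) = 9 / 9 = 1 dB.
Threshold = output − output overshoot = -24 − 1 = -25 dBFS.

-25 dBFS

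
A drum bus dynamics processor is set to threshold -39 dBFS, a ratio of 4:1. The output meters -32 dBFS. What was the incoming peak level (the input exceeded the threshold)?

-11 dBFS

Post-compression overshoot = -32 − (-39) = 7 dB.
Input overshoot = R × output overshoot = 28 dB → input = -39 + 28 = -11 dBFS.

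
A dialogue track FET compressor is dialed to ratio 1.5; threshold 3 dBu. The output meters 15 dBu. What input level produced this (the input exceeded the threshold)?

21 dBu

Post-compression overshoot = 15 − 3 = 12 dB.
Input overshoot = R × output overshoot = 18 dB → input = 3 + 18 = 21 dBu.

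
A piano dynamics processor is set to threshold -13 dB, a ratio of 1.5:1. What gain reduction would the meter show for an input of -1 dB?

-1 dB exceeds the threshold by 12 dB.
After 1.5:1 compression the overshoot becomes 12/1.5 = 8 dB.
So the signal is attenuated by 12 − 8 = 4 dB.

4 dB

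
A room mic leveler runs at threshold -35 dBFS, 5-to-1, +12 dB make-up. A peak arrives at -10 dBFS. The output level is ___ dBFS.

The input is 25 dB above the -35 dBFS threshold.
The 25 dB excess becomes 5 dB after 5:1 reduction.
So the level is -35 + 5 = -30 dBFS; make-up adds 12 dB, giving -18 dBFS.

-18 dBFS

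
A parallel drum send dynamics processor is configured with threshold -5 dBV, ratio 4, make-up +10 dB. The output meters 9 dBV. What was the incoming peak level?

Stripping the +10 dB make-up gives -1 dBV at the gain stage.
The compressed level sits -1 − (-5) = 4 dB over threshold.
Input overshoot = R × output overshoot = 16 dB → input = -5 + 16 = 11 dBV.

11 dBV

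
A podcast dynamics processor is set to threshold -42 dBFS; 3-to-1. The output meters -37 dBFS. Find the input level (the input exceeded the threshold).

Post-compression overshoot = -37 − (-42) = 5 dB.
Input overshoot = R × output overshoot = 15 dB → input = -42 + 15 = -27 dBFS.

-27 dBFS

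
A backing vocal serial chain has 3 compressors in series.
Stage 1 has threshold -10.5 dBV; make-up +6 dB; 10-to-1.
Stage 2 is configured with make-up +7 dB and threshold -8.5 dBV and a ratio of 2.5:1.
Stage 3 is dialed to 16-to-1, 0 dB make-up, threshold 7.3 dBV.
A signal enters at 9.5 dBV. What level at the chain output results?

0.9 dBV

Stage 1: overshoot 20 dB → 20/10 = 2 dB → -8.5 dBV; +6 dB make-up → -2.5 dBV.
Stage 2: 6 dB above -8.5 dBV, reduced 2.5:1 to 2.4 dB above → -6.1 dBV; +7 dB make-up → 0.9 dBV.
Stage 3: 0.9 dBV is at or below the 7.3 dBV threshold — no compression; output 0.9 dBV.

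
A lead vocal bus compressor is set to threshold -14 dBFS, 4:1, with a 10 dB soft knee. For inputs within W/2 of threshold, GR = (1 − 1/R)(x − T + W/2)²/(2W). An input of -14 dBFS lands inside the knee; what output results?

-14.9375 dBFS

x − T + W/2 = -14 − (-14) + 5 = 5.
GR = (1 − 1/4) × 5² / 20 = 0.75 × 25 / 20 = 0.9375 dB.
Output = -14 − 0.9375 = -14.9375 dBFS.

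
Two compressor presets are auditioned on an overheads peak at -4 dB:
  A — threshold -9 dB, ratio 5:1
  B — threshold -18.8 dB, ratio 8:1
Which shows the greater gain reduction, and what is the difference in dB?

B, by 8.95 dB

A: GR = 5 − 5/5 = 4 dB.
B: GR = 14.8 − 14.8/8 = 12.95 dB.
Difference: 8.95 dB in favour of B.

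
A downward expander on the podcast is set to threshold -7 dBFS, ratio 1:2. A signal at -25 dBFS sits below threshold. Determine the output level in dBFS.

The input is 18 dB below the -7 dBFS threshold.
A 1:2 expander multiplies undershoot by 2: 18 × 2 = 36 dB below threshold.
Output = -7 − 36 = -43 dBFS.

-43 dBFS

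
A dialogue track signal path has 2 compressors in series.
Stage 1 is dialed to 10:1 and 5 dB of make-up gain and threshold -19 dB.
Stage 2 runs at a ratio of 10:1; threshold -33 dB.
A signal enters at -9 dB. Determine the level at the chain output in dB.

-31 dB

Stage 1: -9 dB is 10 dB over -19 dB; at 10:1 that becomes 1 dB over, giving -18 dB; +5 dB make-up → -13 dB.
Stage 2: 20 dB above -33 dB, reduced 10:1 to 2 dB above → -31 dB.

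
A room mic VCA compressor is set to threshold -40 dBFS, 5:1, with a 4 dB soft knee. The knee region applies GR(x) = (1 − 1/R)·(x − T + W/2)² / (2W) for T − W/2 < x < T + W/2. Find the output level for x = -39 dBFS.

x − T + W/2 = -39 − (-40) + 2 = 3.
GR = (1 − 1/5) × 3² / 8 = 0.8 × 9 / 8 = 0.9 dB.
Output = -39 − 0.9 = -39.9 dBFS.

-39.9 dBFS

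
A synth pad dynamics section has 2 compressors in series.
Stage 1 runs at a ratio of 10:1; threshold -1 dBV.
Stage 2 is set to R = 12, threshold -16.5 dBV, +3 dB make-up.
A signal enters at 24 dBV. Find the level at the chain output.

Stage 1: 24 dBV is 25 dB over -1 dBV; at 10:1 that becomes 2.5 dB over, giving 1.5 dBV.
Stage 2: 18 dB above -16.5 dBV, reduced 12:1 to 1.5 dB above → -15 dBV; +3 dB make-up → -12 dBV.

-12 dBV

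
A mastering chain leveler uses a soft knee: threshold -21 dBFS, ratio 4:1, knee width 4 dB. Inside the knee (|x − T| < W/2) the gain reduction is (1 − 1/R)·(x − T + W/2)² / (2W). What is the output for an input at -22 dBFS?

-22.09375 dBFS

x − T + W/2 = -22 − (-21) + 2 = 1.
GR = (1 − 1/4) × 1² / 8 = 0.75 × 1 / 8 = 0.09375 dB.
Output = -22 − 0.09375 = -22.09375 dBFS.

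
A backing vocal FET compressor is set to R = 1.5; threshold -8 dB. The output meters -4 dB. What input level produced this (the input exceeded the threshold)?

Post-compression overshoot = -4 − (-8) = 4 dB.
Input overshoot = R × output overshoot = 6 dB → input = -8 + 6 = -2 dB.

-2 dB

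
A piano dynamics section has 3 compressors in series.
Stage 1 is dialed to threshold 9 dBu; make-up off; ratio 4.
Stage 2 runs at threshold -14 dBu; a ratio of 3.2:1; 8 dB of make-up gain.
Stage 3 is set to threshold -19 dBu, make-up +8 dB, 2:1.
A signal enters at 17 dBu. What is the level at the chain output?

Stage 1: 8 dB above 9 dBu, reduced 4:1 to 2 dB above → 11 dBu.
Stage 2: overshoot 25 dB → 25/3.2 = 7.8125 dB → -6.1875 dBu; +8 dB make-up → 1.8125 dBu.
Stage 3: 1.8125 dBu is 20.8125 dB over -19 dBu; at 2:1 that becomes 10.40625 dB over, giving -8.59375 dBu; +8 dB make-up → -0.59375 dBu.

-0.59375 dBu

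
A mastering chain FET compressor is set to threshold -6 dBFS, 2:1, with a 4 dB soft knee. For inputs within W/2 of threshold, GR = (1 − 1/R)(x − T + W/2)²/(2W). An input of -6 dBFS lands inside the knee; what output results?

-6.25 dBFS

x − T + W/2 = -6 − (-6) + 2 = 2.
GR = (1 − 1/2) × 2² / 8 = 0.5 × 4 / 8 = 0.25 dB.
Output = -6 − 0.25 = -6.25 dBFS.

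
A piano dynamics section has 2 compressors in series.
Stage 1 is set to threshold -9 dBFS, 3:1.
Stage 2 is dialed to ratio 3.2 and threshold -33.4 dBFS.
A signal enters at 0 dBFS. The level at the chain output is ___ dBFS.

-24.8375 dBFS

Stage 1: overshoot 9 dB → 9/3 = 3 dB → -6 dBFS.
Stage 2: -6 dBFS is 27.4 dB over -33.4 dBFS; at 3.2:1 that becomes 8.5625 dB over, giving -24.8375 dBFS.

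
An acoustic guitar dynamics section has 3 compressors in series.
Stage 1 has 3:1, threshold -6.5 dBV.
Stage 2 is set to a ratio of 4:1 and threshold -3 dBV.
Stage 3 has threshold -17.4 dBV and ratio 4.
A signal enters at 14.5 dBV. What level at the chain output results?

Stage 1: 21 dB above -6.5 dBV, reduced 3:1 to 7 dB above → 0.5 dBV.
Stage 2: 0.5 dBV is 3.5 dB over -3 dBV; at 4:1 that becomes 0.875 dB over, giving -2.125 dBV.
Stage 3: -2.125 dBV is 15.275 dB over -17.4 dBV; at 4:1 that becomes 3.81875 dB over, giving -13.58125 dBV.

-13.58125 dBV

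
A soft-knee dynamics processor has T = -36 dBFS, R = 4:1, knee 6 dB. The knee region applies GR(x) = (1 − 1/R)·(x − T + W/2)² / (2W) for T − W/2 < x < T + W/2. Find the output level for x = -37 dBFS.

-37.25 dBFS

x − T + W/2 = -37 − (-36) + 3 = 2.
GR = (1 − 1/4) × 2² / 12 = 0.75 × 4 / 12 = 0.25 dB.
Output = -37 − 0.25 = -37.25 dBFS.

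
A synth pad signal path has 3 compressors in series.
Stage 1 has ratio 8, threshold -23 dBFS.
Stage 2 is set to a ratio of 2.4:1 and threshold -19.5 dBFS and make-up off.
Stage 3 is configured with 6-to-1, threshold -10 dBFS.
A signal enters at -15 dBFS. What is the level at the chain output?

-22 dBFS

Stage 1: 8 dB above -23 dBFS, reduced 8:1 to 1 dB above → -22 dBFS.
Stage 2: -22 dBFS ≤ -19.5 dBFS, so stage 2 doesn't engage; output -22 dBFS.
Stage 3: -22 dBFS ≤ -10 dBFS, so stage 3 doesn't engage; output -22 dBFS.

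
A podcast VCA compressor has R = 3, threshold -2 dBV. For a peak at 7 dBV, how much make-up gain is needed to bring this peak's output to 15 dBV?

14 dB

Overshoot 9 dB → 9/3 = 3 dB after compression, so the compressed level is -2 + 3 = 1 dBV.
Make-up = target − compressed = 15 − 1 = 14 dB.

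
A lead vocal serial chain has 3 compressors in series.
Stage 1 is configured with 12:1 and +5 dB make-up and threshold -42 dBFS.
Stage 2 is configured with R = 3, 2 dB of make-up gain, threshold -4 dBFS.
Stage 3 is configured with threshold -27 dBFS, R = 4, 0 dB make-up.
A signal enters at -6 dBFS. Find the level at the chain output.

-32 dBFS

Stage 1: 36 dB above -42 dBFS, reduced 12:1 to 3 dB above → -39 dBFS; +5 dB make-up → -34 dBFS.
Stage 2: -34 dBFS ≤ -4 dBFS, so stage 2 doesn't engage; make-up brings it to -32 dBFS.
Stage 3: -32 dBFS is at or below the -27 dBFS threshold — no compression; output -32 dBFS.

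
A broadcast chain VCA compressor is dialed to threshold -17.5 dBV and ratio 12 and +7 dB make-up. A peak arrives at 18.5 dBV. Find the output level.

-7.5 dBV

18.5 dBV sits 36 dB over threshold.
At 12:1 the overshoot is divided by 12, leaving 3 dB above threshold.
Output = -17.5 + 3 = -14.5 dBV; make-up adds 7 dB, giving -7.5 dBV.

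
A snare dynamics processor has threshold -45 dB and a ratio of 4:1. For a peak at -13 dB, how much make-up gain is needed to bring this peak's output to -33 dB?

4 dB

Overshoot 32 dB → 32/4 = 8 dB after compression, so the compressed level is -45 + 8 = -37 dB.
Make-up = target − compressed = -33 − (-37) = 4 dB.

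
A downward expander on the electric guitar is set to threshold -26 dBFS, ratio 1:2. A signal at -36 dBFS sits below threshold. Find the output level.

-46 dBFS

Below threshold, a 1:2 expander applies gain = (2−1)×(T − x) of attenuation.
(2−1) × 10 = 10 dB, so output = -36 − 10 = -46 dBFS.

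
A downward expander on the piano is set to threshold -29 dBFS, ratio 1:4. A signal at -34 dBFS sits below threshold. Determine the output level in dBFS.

-49 dBFS

Below threshold, a 1:4 expander applies gain = (4−1)×(T − x) of attenuation.
(4−1) × 5 = 15 dB, so output = -34 − 15 = -49 dBFS.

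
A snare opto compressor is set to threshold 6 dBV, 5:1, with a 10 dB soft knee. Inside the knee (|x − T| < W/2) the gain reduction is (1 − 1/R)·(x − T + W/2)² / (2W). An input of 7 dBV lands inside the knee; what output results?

5.56 dBV

x − T + W/2 = 7 − 6 + 5 = 6.
GR = (1 − 1/5) × 6² / 20 = 0.8 × 36 / 20 = 1.44 dB.
Output = 7 − 1.44 = 5.56 dBV.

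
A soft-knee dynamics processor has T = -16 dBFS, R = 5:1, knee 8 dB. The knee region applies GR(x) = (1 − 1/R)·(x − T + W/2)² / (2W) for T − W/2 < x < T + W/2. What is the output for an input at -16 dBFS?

x − T + W/2 = -16 − (-16) + 4 = 4.
GR = (1 − 1/5) × 4² / 16 = 0.8 × 16 / 16 = 0.8 dB.
Output = -16 − 0.8 = -16.8 dBFS.

-16.8 dBFS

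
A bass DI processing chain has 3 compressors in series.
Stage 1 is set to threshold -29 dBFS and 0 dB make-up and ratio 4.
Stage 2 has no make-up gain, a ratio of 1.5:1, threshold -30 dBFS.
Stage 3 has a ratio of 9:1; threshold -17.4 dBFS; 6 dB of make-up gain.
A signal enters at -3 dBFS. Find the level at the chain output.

-19 dBFS

Stage 1: overshoot 26 dB → 26/4 = 6.5 dB → -22.5 dBFS.
Stage 2: overshoot 7.5 dB → 7.5/1.5 = 5 dB → -25 dBFS.
Stage 3: -25 dBFS is at or below the -17.4 dBFS threshold — no compression; make-up brings it to -19 dBFS.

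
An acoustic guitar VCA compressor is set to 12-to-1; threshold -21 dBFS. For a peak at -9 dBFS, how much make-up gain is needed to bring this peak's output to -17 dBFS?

3 dB

Overshoot 12 dB → 12/12 = 1 dB after compression, so the compressed level is -21 + 1 = -20 dBFS.
Make-up = target − compressed = -17 − (-20) = 3 dB.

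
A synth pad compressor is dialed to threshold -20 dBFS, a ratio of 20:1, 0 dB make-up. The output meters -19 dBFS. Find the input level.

The compressed level sits -19 − (-20) = 1 dB over threshold.
Undo the ratio: input overshoot = 1 × 20 = 20 dB, giving input = 0 dBFS.

0 dBFS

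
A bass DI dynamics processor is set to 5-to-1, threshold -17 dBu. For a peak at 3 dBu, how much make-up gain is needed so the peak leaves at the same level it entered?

16 dB

The peak compresses to -17 + 20/5 = -13 dBu.
To reach 3 dBu requires 3 − (-13) = 16 dB of make-up.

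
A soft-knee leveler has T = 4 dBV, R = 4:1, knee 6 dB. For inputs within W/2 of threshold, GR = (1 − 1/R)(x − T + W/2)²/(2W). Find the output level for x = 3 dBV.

2.75 dBV

x − T + W/2 = 3 − 4 + 3 = 2.
GR = (1 − 1/4) × 2² / 12 = 0.75 × 4 / 12 = 0.25 dB.
Output = 3 − 0.25 = 2.75 dBV.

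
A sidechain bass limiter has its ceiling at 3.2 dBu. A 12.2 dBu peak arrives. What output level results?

At ∞:1, everything above 3.2 dBu is held at the ceiling.

3.2 dBu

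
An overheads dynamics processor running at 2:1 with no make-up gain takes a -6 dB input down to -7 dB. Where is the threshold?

Input is 2 dB above T (since output overshoot × R = input overshoot: (-7 − T)·2 = -6 − T gives T = -8 dB).
Check: -8 + (-6 − (-8))/2 = -8 + 1 = -7 dB. ✓

-8 dB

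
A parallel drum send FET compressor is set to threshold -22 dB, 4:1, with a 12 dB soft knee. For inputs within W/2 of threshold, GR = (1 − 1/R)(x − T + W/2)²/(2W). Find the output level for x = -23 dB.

-23.78125 dB

x − T + W/2 = -23 − (-22) + 6 = 5.
GR = (1 − 1/4) × 5² / 24 = 0.75 × 25 / 24 = 0.78125 dB.
Output = -23 − 0.78125 = -23.78125 dB.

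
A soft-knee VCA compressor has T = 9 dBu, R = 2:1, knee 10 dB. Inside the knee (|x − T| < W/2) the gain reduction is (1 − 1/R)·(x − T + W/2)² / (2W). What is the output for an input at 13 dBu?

x − T + W/2 = 13 − 9 + 5 = 9.
GR = (1 − 1/2) × 9² / 20 = 0.5 × 81 / 20 = 2.025 dB.
Output = 13 − 2.025 = 10.975 dBu.

10.975 dBu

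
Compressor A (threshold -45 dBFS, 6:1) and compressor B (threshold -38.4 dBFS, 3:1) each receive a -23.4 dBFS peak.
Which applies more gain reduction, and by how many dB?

A: overshoot 21.6 dB → output overshoot 3.6 dB → GR 18 dB.
B: overshoot 15 dB → output overshoot 5 dB → GR 10 dB.
A reduces 8 dB more.

A, by 8 dB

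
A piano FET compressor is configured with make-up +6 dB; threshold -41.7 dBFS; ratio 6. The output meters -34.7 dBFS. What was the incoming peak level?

Remove make-up: -34.7 − 6 = -40.7 dBFS.
The compressed level sits -40.7 − (-41.7) = 1 dB over threshold.
Undo the ratio: input overshoot = 1 × 6 = 6 dB, giving input = -35.7 dBFS.

-35.7 dBFS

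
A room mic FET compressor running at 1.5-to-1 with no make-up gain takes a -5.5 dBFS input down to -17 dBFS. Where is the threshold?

Let T be the threshold. Output overshoot = (input overshoot)/R, so -17 − T = (-5.5 − T)/1.5.
1.5·(-17 − T) = -5.5 − T → 0.5·T = -25.5 − (-5.5) = -20.
T = -20/0.5 = -40 dBFS.

-40 dBFS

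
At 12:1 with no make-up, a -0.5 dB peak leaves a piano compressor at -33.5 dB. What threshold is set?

-36.5 dB

Let T be the threshold. Output overshoot = (input overshoot)/R, so -33.5 − T = (-0.5 − T)/12.
12·(-33.5 − T) = -0.5 − T → 11·T = -402 − (-0.5) = -401.5.
T = -401.5/11 = -36.5 dB.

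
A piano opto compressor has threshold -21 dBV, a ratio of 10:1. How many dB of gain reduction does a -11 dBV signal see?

Overshoot = -11 − (-21) = 10 dB.
A 10:1 ratio leaves 1 dB of that excess.
Gain reduction = 10 − 1 = 9 dB.

9 dB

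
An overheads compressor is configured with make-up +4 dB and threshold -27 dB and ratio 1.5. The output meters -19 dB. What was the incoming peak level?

Stripping the +4 dB make-up gives -23 dB at the gain stage.
That's 4 dB above the -27 dB threshold.
Input overshoot = R × output overshoot = 6 dB → input = -27 + 6 = -21 dB.

-21 dB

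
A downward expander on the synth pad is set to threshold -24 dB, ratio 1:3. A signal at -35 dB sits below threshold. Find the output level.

-57 dB

Undershoot = (-24) − (-35) = 11 dB.
At 1:3, that expands to 33 dB under threshold.
Output = -24 − 33 = -57 dB.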